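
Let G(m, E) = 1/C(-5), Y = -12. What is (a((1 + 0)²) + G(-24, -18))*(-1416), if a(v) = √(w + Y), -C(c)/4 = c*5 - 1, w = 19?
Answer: -177/13 - 1416*√7 ≈ -3760.0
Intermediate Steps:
C(c) = 4 - 20*c (C(c) = -4*(c*5 - 1) = -4*(5*c - 1) = -4*(-1 + 5*c) = 4 - 20*c)
G(m, E) = 1/104 (G(m, E) = 1/(4 - 20*(-5)) = 1/(4 + 100) = 1/104)
a(v) = √7 (a(v) = √(19 - 12) = √7)
(a((1 + 0)²) + G(-24, -18))*(-1416) = (√7 + 1/104)*(-1416) = (1/104 + √7)*(-1416) = -177/13 - 1416*√7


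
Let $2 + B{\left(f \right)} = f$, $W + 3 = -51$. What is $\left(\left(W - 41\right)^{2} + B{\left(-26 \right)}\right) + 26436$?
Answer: $35433$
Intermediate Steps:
$W = -54$ ($W = -3 - 51 = -54$)
$B{\left(f \right)} = -2 + f$
$\left(\left(W - 41\right)^{2} + B{\left(-26 \right)}\right) + 26436 = \left(\left(-54 - 41\right)^{2} - 28\right) + 26436 = \left(\left(-95\right)^{2} - 28\right) + 26436 = \left(9025 - 28\right) + 26436 = 8997 + 26436 = 35433$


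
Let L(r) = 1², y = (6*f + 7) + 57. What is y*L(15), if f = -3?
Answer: 46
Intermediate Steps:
y = 46 (y = (6*(-3) + 7) + 57 = (-18 + 7) + 57 = -11 + 57 = 46)
L(r) = 1
y*L(15) = 46*1 = 46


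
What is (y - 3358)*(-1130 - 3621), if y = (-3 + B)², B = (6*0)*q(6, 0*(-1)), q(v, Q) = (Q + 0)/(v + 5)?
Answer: 15911099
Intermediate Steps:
q(v, Q) = Q/(5 + v)
B = 0 (B = (6*0)*((0*(-1))/(5 + 6)) = 0*(0/11) = 0*(0*(1/11)) = 0*0 = 0)
y = 9 (y = (-3 + 0)² = (-3)² = 9)
(y - 3358)*(-1130 - 3621) = (9 - 3358)*(-1130 - 3621) = -3349*(-4751) = 15911099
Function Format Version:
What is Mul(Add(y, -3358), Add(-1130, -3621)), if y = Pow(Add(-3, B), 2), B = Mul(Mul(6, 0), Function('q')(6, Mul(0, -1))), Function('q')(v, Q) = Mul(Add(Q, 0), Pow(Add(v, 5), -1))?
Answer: 15911099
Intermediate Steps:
Function('q')(v, Q) = Mul(Q, Pow(Add(5, v), -1))
B = 0 (B = Mul(Mul(6, 0), Mul(Mul(0, -1), Pow(Add(5, 6), -1))) = Mul(0, Mul(0, Pow(11, -1))) = Mul(0, Mul(0, Rational(1, 11))) = Mul(0, 0) = 0)
y = 9 (y = Pow(Add(-3, 0), 2) = Pow(-3, 2) = 9)
Mul(Add(y, -3358), Add(-1130, -3621)) = Mul(Add(9, -3358), Add(-1130, -3621)) = Mul(-3349, -4751) = 15911099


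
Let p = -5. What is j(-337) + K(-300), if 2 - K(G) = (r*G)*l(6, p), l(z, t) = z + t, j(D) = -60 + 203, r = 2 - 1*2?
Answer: 145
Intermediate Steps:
r = 0 (r = 2 - 2 = 0)
j(D) = 143
l(z, t) = t + z
K(G) = 2 (K(G) = 2 - 0*G*(-5 + 6) = 2 - 0 = 2 - 1*0 = 2 + 0 = 2)
j(-337) + K(-300) = 143 + 2 = 145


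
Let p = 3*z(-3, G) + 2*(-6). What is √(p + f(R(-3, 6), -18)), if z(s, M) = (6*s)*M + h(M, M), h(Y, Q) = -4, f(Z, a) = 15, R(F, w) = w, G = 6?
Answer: 3*I*√37 ≈ 18.248*I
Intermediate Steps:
z(s, M) = -4 + 6*M*s (z(s, M) = (6*s)*M - 4 = 6*M*s - 4 = -4 + 6*M*s)
p = -348 (p = 3*(-4 + 6*6*(-3)) + 2*(-6) = 3*(-4 - 108) - 12 = 3*(-112) - 12 = -336 - 12 = -348)
√(p + f(R(-3, 6), -18)) = √(-348 + 15) = √(-333) = 3*I*√37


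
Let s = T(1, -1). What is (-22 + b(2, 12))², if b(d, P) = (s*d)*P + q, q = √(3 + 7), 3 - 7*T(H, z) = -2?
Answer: 1646/49 - 68*√10/7 ≈ 2.8726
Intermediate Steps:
T(H, z) = 5/7 (T(H, z) = 3/7 - ⅐*(-2) = 3/7 + 2/7 = 5/7)
s = 5/7 ≈ 0.71429
q = √10 ≈ 3.1623
b(d, P) = √10 + 5*P*d/7 (b(d, P) = (5*d/7)*P + √10 = 5*P*d/7 + √10 = √10 + 5*P*d/7)
(-22 + b(2, 12))² = (-22 + (√10 + (5/7)*12*2))² = (-22 + (√10 + 120/7))² = (-22 + (120/7 + √10))² = (-34/7 + √10)²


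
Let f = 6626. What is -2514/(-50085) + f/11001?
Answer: 39946636/61220565 ≈ 0.65250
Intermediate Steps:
-2514/(-50085) + f/11001 = -2514/(-50085) + 6626/11001 = -2514*(-1/50085) + 6626*(1/11001) = 838/16695 + 6626/11001 = 39946636/61220565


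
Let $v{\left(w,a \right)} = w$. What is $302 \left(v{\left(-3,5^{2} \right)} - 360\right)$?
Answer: $-109626$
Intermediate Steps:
$302 \left(v{\left(-3,5^{2} \right)} - 360\right) = 302 \left(-3 - 360\right) = 302 \left(-363\right) = -109626$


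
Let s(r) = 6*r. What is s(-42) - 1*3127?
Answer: -3379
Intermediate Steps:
s(-42) - 1*3127 = 6*(-42) - 1*3127 = -252 - 3127 = -3379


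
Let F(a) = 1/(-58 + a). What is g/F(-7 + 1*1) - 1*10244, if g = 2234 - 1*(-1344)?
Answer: -239236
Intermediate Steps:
g = 3578 (g = 2234 + 1344 = 3578)
g/F(-7 + 1*1) - 1*10244 = 3578/(1/(-58 + (-7 + 1*1))) - 1*10244 = 3578/(1/(-58 + (-7 + 1))) - 10244 = 3578/(1/(-58 - 6)) - 10244 = 3578/(1/(-64)) - 10244 = 3578/(-1/64) - 10244 = 3578*(-64) - 10244 = -228992 - 10244 = -239236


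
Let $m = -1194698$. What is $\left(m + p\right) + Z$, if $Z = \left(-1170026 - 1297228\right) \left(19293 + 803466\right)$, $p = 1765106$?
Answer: $-2029954863378$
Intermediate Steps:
$Z = -2029955433786$ ($Z = \left(-2467254\right) 822759 = -2029955433786$)
$\left(m + p\right) + Z = \left(-1194698 + 1765106\right) - 2029955433786 = 570408 - 2029955433786 = -2029954863378$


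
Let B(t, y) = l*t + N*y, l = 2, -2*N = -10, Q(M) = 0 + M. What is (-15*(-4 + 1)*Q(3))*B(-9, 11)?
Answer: 4995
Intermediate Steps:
Q(M) = M
N = 5 (N = -1/2*(-10) = 5)
B(t, y) = 2*t + 5*y
(-15*(-4 + 1)*Q(3))*B(-9, 11) = (-15*(-4 + 1)*3)*(2*(-9) + 5*11) = (-(-45)*3)*(-18 + 55) = -15*(-9)*37 = 135*37 = 4995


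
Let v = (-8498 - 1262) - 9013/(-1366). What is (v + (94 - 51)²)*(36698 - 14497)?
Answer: -239713366013/1366 ≈ -1.7549e+8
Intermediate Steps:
v = -13323147/1366 (v = -9760 - 9013*(-1)/1366 = -9760 - 1*(-9013/1366) = -9760 + 9013/1366 = -13323147/1366 ≈ -9753.4)
(v + (94 - 51)²)*(36698 - 14497) = (-13323147/1366 + (94 - 51)²)*(36698 - 14497) = (-13323147/1366 + 43²)*22201 = (-13323147/1366 + 1849)*22201 = -10797413/1366*22201 = -239713366013/1366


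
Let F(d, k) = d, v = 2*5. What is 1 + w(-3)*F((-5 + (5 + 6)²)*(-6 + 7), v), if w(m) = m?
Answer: -347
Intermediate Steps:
v = 10
1 + w(-3)*F((-5 + (5 + 6)²)*(-6 + 7), v) = 1 - 3*(-5 + (5 + 6)²)*(-6 + 7) = 1 - 3*(-5 + 11²) = 1 - 3*(-5 + 121) = 1 - 348 = -347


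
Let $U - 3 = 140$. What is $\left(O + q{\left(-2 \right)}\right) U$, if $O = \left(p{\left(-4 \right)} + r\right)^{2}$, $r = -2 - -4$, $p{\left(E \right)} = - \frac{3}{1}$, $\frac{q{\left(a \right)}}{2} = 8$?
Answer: $2431$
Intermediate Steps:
$U = 143$ ($U = 3 + 140 = 143$)
$q{\left(a \right)} = 16$ ($q{\left(a \right)} = 2 \cdot 8 = 16$)
$p{\left(E \right)} = -3$ ($p{\left(E \right)} = \left(-3\right) 1 = -3$)
$r = 2$ ($r = -2 + 4 = 2$)
$O = 1$ ($O = \left(-3 + 2\right)^{2} = \left(-1\right)^{2} = 1$)
$\left(O + q{\left(-2 \right)}\right) U = \left(1 + 16\right) 143 = 17 \cdot 143 = 2431$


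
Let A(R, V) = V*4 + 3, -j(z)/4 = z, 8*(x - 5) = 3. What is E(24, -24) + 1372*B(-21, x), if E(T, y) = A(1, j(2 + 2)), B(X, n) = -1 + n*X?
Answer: -312595/2 ≈ -1.5630e+5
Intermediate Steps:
x = 43/8 (x = 5 + (1/8)*3 = 5 + 3/8 = 43/8 ≈ 5.3750)
j(z) = -4*z
A(R, V) = 3 + 4*V (A(R, V) = 4*V + 3 = 3 + 4*V)
B(X, n) = -1 + X*n
E(T, y) = -61 (E(T, y) = 3 + 4*(-4*(2 + 2)) = 3 + 4*(-4*4) = 3 + 4*(-16) = 3 - 64 = -61)
E(24, -24) + 1372*B(-21, x) = -61 + 1372*(-1 - 21*43/8) = -61 + 1372*(-1 - 903/8) = -61 + 1372*(-911/8) = -61 - 312473/2 = -312595/2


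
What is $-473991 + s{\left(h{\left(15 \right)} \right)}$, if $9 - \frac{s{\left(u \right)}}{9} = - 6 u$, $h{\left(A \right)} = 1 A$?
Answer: $-473100$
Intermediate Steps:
$h{\left(A \right)} = A$
$s{\left(u \right)} = 81 + 54 u$ ($s{\left(u \right)} = 81 - 9 \left(- 6 u\right) = 81 + 54 u$)
$-473991 + s{\left(h{\left(15 \right)} \right)} = -473991 + \left(81 + 54 \cdot 15\right) = -473991 + \left(81 + 810\right) = -473991 + 891 = -473100$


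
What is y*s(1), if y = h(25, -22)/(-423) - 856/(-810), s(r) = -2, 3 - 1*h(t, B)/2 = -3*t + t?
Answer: -30692/19035 ≈ -1.6124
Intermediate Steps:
h(t, B) = 6 + 4*t (h(t, B) = 6 - 2*(-3*t + t) = 6 - (-4)*t = 6 + 4*t)
y = 15346/19035 (y = (6 + 4*25)/(-423) - 856/(-810) = (6 + 100)*(-1/423) - 856*(-1/810) = 106*(-1/423) + 428/405 = -106/423 + 428/405 = 15346/19035 ≈ 0.80620)
y*s(1) = (15346/19035)*(-2) = -30692/19035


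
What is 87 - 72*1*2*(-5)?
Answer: 807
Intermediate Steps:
87 - 72*1*2*(-5) = 87 - 144*(-5) = 87 - 72*(-10) = 87 + 720 = 807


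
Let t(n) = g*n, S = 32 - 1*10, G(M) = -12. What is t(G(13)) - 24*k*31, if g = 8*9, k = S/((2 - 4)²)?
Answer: -4956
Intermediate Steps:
S = 22 (S = 32 - 10 = 22)
k = 11/2 (k = 22/((2 - 4)²) = 22/((-2)²) = 22/4 = 22*(¼) = 11/2 ≈ 5.5000)
g = 72
t(n) = 72*n
t(G(13)) - 24*k*31 = 72*(-12) - 24*11/2*31 = -864 - 132*31 = -864 - 4092 = -4956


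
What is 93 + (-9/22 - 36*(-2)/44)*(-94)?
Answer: -246/11 ≈ -22.364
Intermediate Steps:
93 + (-9/22 - 36*(-2)/44)*(-94) = 93 + (-9*1/22 + 72*(1/44))*(-94) = 93 + (-9/22 + 18/11)*(-94) = 93 + (27/22)*(-94) = 93 - 1269/11 = -246/11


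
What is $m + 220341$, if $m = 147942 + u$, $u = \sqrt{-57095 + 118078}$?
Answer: $368283 + \sqrt{60983} \approx 3.6853 \cdot 10^{5}$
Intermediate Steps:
$u = \sqrt{60983} \approx 246.95$
$m = 147942 + \sqrt{60983} \approx 1.4819 \cdot 10^{5}$
$m + 220341 = \left(147942 + \sqrt{60983}\right) + 220341 = 368283 + \sqrt{60983}$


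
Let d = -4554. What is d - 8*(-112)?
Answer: -3658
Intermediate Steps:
d - 8*(-112) = -4554 - 8*(-112) = -4554 - 1*(-896) = -4554 + 896 = -3658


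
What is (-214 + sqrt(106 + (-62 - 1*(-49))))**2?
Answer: (214 - sqrt(93))**2 ≈ 41762.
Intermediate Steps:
(-214 + sqrt(106 + (-62 - 1*(-49))))**2 = (-214 + sqrt(106 + (-62 + 49)))**2 = (-214 + sqrt(106 - 13))**2 = (-214 + sqrt(93))**2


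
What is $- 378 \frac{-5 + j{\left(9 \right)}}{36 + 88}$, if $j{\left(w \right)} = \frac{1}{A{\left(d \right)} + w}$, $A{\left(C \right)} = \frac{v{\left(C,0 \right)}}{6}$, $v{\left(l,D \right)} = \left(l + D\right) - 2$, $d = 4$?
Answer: $\frac{3699}{248} \approx 14.915$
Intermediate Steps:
$v{\left(l,D \right)} = -2 + D + l$ ($v{\left(l,D \right)} = \left(D + l\right) - 2 = -2 + D + l$)
$A{\left(C \right)} = - \frac{1}{3} + \frac{C}{6}$ ($A{\left(C \right)} = \frac{-2 + 0 + C}{6} = \left(-2 + C\right) \frac{1}{6} = - \frac{1}{3} + \frac{C}{6}$)
$j{\left(w \right)} = \frac{1}{\frac{1}{3} + w}$ ($j{\left(w \right)} = \frac{1}{\left(- \frac{1}{3} + \frac{1}{6} \cdot 4\right) + w} = \frac{1}{\left(- \frac{1}{3} + \frac{2}{3}\right) + w} = \frac{1}{\frac{1}{3} + w}$)
$- 378 \frac{-5 + j{\left(9 \right)}}{36 + 88} = - 378 \frac{-5 + \frac{3}{1 + 3 \cdot 9}}{36 + 88} = - 378 \frac{-5 + \frac{3}{1 + 27}}{124} = - 378 \left(-5 + \frac{3}{28}\right) \frac{1}{124} = - 378 \left(\left(- \frac{137}{28}\right) \frac{1}{124}\right) = \left(-378\right) \left(- \frac{137}{3472}\right) = \frac{3699}{248}$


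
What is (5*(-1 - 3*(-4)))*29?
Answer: 1595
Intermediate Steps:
(5*(-1 - 3*(-4)))*29 = (5*(-1 + 12))*29 = (5*11)*29 = 55*29 = 1595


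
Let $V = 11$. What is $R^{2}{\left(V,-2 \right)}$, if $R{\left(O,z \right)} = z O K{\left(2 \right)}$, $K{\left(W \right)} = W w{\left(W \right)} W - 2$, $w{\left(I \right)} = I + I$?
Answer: $94864$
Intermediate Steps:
$w{\left(I \right)} = 2 I$
$K{\left(W \right)} = -2 + 2 W^{3}$ ($K{\left(W \right)} = W 2 W W - 2 = 2 W^{2} W - 2 = 2 W^{3} - 2 = -2 + 2 W^{3}$)
$R{\left(O,z \right)} = 14 O z$ ($R{\left(O,z \right)} = z O \left(-2 + 2 \cdot 2^{3}\right) = O z \left(-2 + 2 \cdot 8\right) = O z \left(-2 + 16\right) = O z 14 = 14 O z$)
$R^{2}{\left(V,-2 \right)} = \left(14 \cdot 11 \left(-2\right)\right)^{2} = \left(-308\right)^{2} = 94864$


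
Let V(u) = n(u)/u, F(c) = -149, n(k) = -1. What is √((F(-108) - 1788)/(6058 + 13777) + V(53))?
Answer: 8*I*√2012102070/1051255 ≈ 0.34136*I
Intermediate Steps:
V(u) = -1/u
√((F(-108) - 1788)/(6058 + 13777) + V(53)) = √((-149 - 1788)/(6058 + 13777) - 1/53) = √(-1937/19835 - 1*1/53) = √(-1937*1/19835 - 1/53) = √(-1937/19835 - 1/53) = √(-122496/1051255) = 8*I*√2012102070/1051255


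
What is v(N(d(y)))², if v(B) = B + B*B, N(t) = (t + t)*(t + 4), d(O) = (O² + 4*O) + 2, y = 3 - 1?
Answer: 64780430400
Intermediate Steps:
y = 2
d(O) = 2 + O² + 4*O
N(t) = 2*t*(4 + t) (N(t) = (2*t)*(4 + t) = 2*t*(4 + t))
v(B) = B + B²
v(N(d(y)))² = ((2*(2 + 2² + 4*2)*(4 + (2 + 2² + 4*2)))*(1 + 2*(2 + 2² + 4*2)*(4 + (2 + 2² + 4*2))))² = ((2*(2 + 4 + 8)*(4 + (2 + 4 + 8)))*(1 + 2*(2 + 4 + 8)*(4 + (2 + 4 + 8))))² = ((2*14*(4 + 14))*(1 + 2*14*(4 + 14)))² = ((2*14*18)*(1 + 2*14*18))² = (504*(1 + 504))² = (504*505)² = 254520² = 64780430400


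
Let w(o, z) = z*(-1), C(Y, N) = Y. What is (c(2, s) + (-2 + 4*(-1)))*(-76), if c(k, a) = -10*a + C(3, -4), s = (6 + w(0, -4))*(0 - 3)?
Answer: -22572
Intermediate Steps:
w(o, z) = -z
s = -30 (s = (6 - 1*(-4))*(0 - 3) = (6 + 4)*(-3) = 10*(-3) = -30)
c(k, a) = 3 - 10*a (c(k, a) = -10*a + 3 = 3 - 10*a)
(c(2, s) + (-2 + 4*(-1)))*(-76) = ((3 - 10*(-30)) + (-2 + 4*(-1)))*(-76) = ((3 + 300) + (-2 - 4))*(-76) = (303 - 6)*(-76) = 297*(-76) = -22572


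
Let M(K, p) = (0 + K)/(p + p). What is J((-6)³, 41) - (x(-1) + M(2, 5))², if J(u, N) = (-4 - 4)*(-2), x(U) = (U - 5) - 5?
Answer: -2516/25 ≈ -100.64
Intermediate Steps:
x(U) = -10 + U (x(U) = (-5 + U) - 5 = -10 + U)
M(K, p) = K/(2*p) (M(K, p) = K/((2*p)) = K*(1/(2*p)) = K/(2*p))
J(u, N) = 16 (J(u, N) = -8*(-2) = 16)
J((-6)³, 41) - (x(-1) + M(2, 5))² = 16 - ((-10 - 1) + (½)*2/5)² = 16 - (-11 + (½)*2*(⅕))² = 16 - (-11 + ⅕)² = 16 - (-54/5)² = 16 - 1*2916/25 = 16 - 2916/25 = -2516/25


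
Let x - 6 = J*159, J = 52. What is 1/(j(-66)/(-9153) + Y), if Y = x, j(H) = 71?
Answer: 9153/75731851 ≈ 0.00012086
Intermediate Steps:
x = 8274 (x = 6 + 52*159 = 6 + 8268 = 8274)
Y = 8274
1/(j(-66)/(-9153) + Y) = 1/(71/(-9153) + 8274) = 1/(71*(-1/9153) + 8274) = 1/(-71/9153 + 8274) = 1/(75731851/9153) = 9153/75731851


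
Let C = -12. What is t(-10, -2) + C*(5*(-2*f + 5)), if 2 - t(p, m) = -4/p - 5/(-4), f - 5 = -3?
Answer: -1193/20 ≈ -59.650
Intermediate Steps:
f = 2 (f = 5 - 3 = 2)
t(p, m) = 3/4 + 4/p (t(p, m) = 2 - (-4/p - 5/(-4)) = 2 - (-4/p - 5*(-1/4)) = 2 - (-4/p + 5/4) = 2 - (5/4 - 4/p) = 2 + (-5/4 + 4/p) = 3/4 + 4/p)
t(-10, -2) + C*(5*(-2*f + 5)) = (3/4 + 4/(-10)) - 60*(-2*2 + 5) = (3/4 + 4*(-1/10)) - 60*(-4 + 5) = (3/4 - 2/5) - 60 = 7/20 - 12*5 = 7/20 - 60 = -1193/20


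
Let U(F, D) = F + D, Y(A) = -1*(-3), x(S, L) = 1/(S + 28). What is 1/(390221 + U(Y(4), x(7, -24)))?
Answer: 35/13657841 ≈ 2.5626e-6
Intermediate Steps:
x(S, L) = 1/(28 + S)
Y(A) = 3
U(F, D) = D + F
1/(390221 + U(Y(4), x(7, -24))) = 1/(390221 + (1/(28 + 7) + 3)) = 1/(390221 + (1/35 + 3)) = 1/(390221 + 106/35) = 1/(13657841/35) = 35/13657841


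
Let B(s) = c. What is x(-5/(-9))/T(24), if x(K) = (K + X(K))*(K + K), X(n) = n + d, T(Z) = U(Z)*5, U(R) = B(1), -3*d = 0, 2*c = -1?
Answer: -40/81 ≈ -0.49383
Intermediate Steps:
c = -1/2 (c = (1/2)*(-1) = -1/2 ≈ -0.50000)
B(s) = -1/2
d = 0 (d = -1/3*0 = 0)
U(R) = -1/2
T(Z) = -5/2 (T(Z) = -1/2*5 = -5/2)
X(n) = n (X(n) = n + 0 = n)
x(K) = 4*K**2 (x(K) = (K + K)*(K + K) = (2*K)*(2*K) = 4*K**2)
x(-5/(-9))/T(24) = (4*(-5/(-9))**2)/(-5/2) = (4*(-5*(-1/9))**2)*(-2/5) = (4*(5/9)**2)*(-2/5) = (4*(25/81))*(-2/5) = (100/81)*(-2/5) = -40/81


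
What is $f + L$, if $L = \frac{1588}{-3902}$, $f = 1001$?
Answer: $\frac{1952157}{1951} \approx 1000.6$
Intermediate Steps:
$L = - \frac{794}{1951}$ ($L = 1588 \left(- \frac{1}{3902}\right) = - \frac{794}{1951} \approx -0.40697$)
$f + L = 1001 - \frac{794}{1951} = \frac{1952157}{1951}$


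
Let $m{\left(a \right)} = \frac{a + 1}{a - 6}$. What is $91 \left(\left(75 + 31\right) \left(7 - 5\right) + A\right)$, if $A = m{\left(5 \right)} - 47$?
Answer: $14469$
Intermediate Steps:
$m{\left(a \right)} = \frac{1 + a}{-6 + a}$
$A = -53$ ($A = \frac{1 + 5}{-6 + 5} - 47 = \frac{1}{-1} \cdot 6 - 47 = \left(-1\right) 6 - 47 = -6 - 47 = -53$)
$91 \left(\left(75 + 31\right) \left(7 - 5\right) + A\right) = 91 \left(\left(75 + 31\right) \left(7 - 5\right) - 53\right) = 91 \left(106 \cdot 2 - 53\right) = 91 \left(212 - 53\right) = 91 \cdot 159 = 14469$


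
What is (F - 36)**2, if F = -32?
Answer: 4624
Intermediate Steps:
(F - 36)**2 = (-32 - 36)**2 = (-68)**2 = 4624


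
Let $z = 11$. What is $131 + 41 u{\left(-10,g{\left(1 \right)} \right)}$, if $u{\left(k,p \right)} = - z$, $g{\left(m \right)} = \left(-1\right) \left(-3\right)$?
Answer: $-320$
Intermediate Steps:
$g{\left(m \right)} = 3$
$u{\left(k,p \right)} = -11$ ($u{\left(k,p \right)} = \left(-1\right) 11 = -11$)
$131 + 41 u{\left(-10,g{\left(1 \right)} \right)} = 131 + 41 \left(-11\right) = 131 - 451 = -320$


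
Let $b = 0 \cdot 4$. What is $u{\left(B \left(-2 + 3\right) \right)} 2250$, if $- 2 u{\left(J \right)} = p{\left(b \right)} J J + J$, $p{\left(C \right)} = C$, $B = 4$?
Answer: $-4500$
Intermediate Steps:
$b = 0$
$u{\left(J \right)} = - \frac{J}{2}$ ($u{\left(J \right)} = - \frac{0 J J + J}{2} = - \frac{0 J + J}{2} = - \frac{0 + J}{2} = - \frac{J}{2}$)
$u{\left(B \left(-2 + 3\right) \right)} 2250 = - \frac{4 \left(-2 + 3\right)}{2} \cdot 2250 = - \frac{4 \cdot 1}{2} \cdot 2250 = \left(- \frac{1}{2}\right) 4 \cdot 2250 = \left(-2\right) 2250 = -4500$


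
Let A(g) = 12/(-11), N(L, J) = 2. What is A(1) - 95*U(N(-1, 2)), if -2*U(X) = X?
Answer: 1033/11 ≈ 93.909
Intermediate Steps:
A(g) = -12/11 (A(g) = 12*(-1/11) = -12/11)
U(X) = -X/2
A(1) - 95*U(N(-1, 2)) = -12/11 - (-95)*2/2 = -12/11 - 95*(-1) = -12/11 + 95 = 1033/11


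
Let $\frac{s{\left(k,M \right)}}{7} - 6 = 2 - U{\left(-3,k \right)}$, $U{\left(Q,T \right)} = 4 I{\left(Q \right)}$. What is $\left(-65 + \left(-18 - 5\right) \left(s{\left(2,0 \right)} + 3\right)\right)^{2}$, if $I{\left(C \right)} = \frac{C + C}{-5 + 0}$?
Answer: $\frac{10536516}{25} \approx 4.2146 \cdot 10^{5}$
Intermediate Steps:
$I{\left(C \right)} = - \frac{2 C}{5}$ ($I{\left(C \right)} = \frac{2 C}{-5} = 2 C \left(- \frac{1}{5}\right) = - \frac{2 C}{5}$)
$U{\left(Q,T \right)} = - \frac{8 Q}{5}$ ($U{\left(Q,T \right)} = 4 \left(- \frac{2 Q}{5}\right) = - \frac{8 Q}{5}$)
$s{\left(k,M \right)} = \frac{112}{5}$ ($s{\left(k,M \right)} = 42 + 7 \left(2 - \left(- \frac{8}{5}\right) \left(-3\right)\right) = 42 + 7 \left(2 - \frac{24}{5}\right) = 42 + 7 \left(- \frac{14}{5}\right) = 42 - \frac{98}{5} = \frac{112}{5}$)
$\left(-65 + \left(-18 - 5\right) \left(s{\left(2,0 \right)} + 3\right)\right)^{2} = \left(-65 + \left(-18 - 5\right) \left(\frac{112}{5} + 3\right)\right)^{2} = \left(-65 - \frac{2921}{5}\right)^{2} = \left(- \frac{3246}{5}\right)^{2} = \frac{10536516}{25}$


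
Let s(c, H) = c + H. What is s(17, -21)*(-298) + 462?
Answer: 1654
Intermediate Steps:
s(c, H) = H + c
s(17, -21)*(-298) + 462 = (-21 + 17)*(-298) + 462 = -4*(-298) + 462 = 1192 + 462 = 1654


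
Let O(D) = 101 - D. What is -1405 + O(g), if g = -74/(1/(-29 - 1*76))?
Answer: -9074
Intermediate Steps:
g = 7770 (g = -74/(1/(-29 - 76)) = -74/(1/(-105)) = -74/(-1/105) = -74*(-105) = 7770)
-1405 + O(g) = -1405 + (101 - 1*7770) = -1405 + (101 - 7770) = -1405 - 7669 = -9074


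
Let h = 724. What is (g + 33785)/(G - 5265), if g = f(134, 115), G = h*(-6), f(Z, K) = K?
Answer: -11300/3203 ≈ -3.5279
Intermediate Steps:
G = -4344 (G = 724*(-6) = -4344)
g = 115
(g + 33785)/(G - 5265) = (115 + 33785)/(-4344 - 5265) = 33900/(-9609) = 33900*(-1/9609) = -11300/3203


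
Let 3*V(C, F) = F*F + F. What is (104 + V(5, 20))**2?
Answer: 59536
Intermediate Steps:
V(C, F) = F/3 + F**2/3 (V(C, F) = (F*F + F)/3 = (F**2 + F)/3 = (F + F**2)/3 = F/3 + F**2/3)
(104 + V(5, 20))**2 = (104 + (1/3)*20*(1 + 20))**2 = (104 + (1/3)*20*21)**2 = (104 + 140)**2 = 244**2 = 59536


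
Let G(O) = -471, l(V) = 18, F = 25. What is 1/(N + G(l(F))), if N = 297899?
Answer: 1/297428 ≈ 3.3622e-6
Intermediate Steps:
1/(N + G(l(F))) = 1/(297899 - 471) = 1/297428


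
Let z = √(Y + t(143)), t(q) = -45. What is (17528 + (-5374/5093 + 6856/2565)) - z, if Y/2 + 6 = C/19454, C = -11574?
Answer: 228998950058/13063545 - I*√5505608451/9727 ≈ 17530.0 - 7.6282*I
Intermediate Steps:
Y = -128298/9727 (Y = -12 + 2*(-11574/19454) = -12 + 2*(-11574*1/19454) = -12 + 2*(-5787/9727) = -12 - 11574/9727 = -128298/9727 ≈ -13.190)
z = I*√5505608451/9727 (z = √(-128298/9727 - 45) = √(-566013/9727) = I*√5505608451/9727 ≈ 7.6282*I)
(17528 + (-5374/5093 + 6856/2565)) - z = (17528 + (-5374/5093 + 6856/2565)) - I*√5505608451/9727 = (17528 + 21133298/13063545) - I*√5505608451/9727 = 228998950058/13063545 - I*√5505608451/9727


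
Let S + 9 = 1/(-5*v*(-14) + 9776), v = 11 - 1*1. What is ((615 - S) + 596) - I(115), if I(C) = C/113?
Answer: 1443016507/1183788 ≈ 1219.0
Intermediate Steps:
I(C) = C/113 (I(C) = C*(1/113) = C/113)
v = 10 (v = 11 - 1 = 10)
S = -94283/10476 (S = -9 + 1/(-5*10*(-14) + 9776) = -9 + 1/(-50*(-14) + 9776) = -9 + 1/(700 + 9776) = -9 + 1/10476 = -94283/10476 ≈ -8.9999)
((615 - S) + 596) - I(115) = ((615 - 1*(-94283/10476)) + 596) - 115/113 = ((615 + 94283/10476) + 596) - 1*115/113 = (6537023/10476 + 596) - 115/113 = 12780719/10476 - 115/113 = 1443016507/1183788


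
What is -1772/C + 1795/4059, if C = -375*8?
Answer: 1048129/1014750 ≈ 1.0329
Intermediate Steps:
C = -3000
-1772/C + 1795/4059 = -1772/(-3000) + 1795/4059 = -1772*(-1/3000) + 1795*(1/4059) = 443/750 + 1795/4059 = 1048129/1014750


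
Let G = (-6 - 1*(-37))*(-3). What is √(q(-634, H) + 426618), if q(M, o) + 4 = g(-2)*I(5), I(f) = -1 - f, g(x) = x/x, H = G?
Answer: 4*√26663 ≈ 653.15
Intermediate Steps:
G = -93 (G = (-6 + 37)*(-3) = 31*(-3) = -93)
H = -93
g(x) = 1
q(M, o) = -10 (q(M, o) = -4 + 1*(-1 - 1*5) = -4 + 1*(-1 - 5) = -4 + 1*(-6) = -4 - 6 = -10)
√(q(-634, H) + 426618) = √(-10 + 426618) = √426608 = 4*√26663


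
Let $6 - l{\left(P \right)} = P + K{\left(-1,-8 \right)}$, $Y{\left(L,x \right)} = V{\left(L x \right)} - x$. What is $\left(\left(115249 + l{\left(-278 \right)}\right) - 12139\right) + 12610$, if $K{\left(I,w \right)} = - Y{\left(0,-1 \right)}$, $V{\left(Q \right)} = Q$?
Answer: $116005$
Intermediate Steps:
$Y{\left(L,x \right)} = - x + L x$ ($Y{\left(L,x \right)} = L x - x = - x + L x$)
$K{\left(I,w \right)} = -1$ ($K{\left(I,w \right)} = - \left(-1\right) \left(-1 + 0\right) = - \left(-1\right) \left(-1\right) = \left(-1\right) 1 = -1$)
$l{\left(P \right)} = 7 - P$ ($l{\left(P \right)} = 6 - \left(P - 1\right) = 6 - \left(-1 + P\right) = 7 - P$)
$\left(\left(115249 + l{\left(-278 \right)}\right) - 12139\right) + 12610 = \left(\left(115249 + \left(7 - -278\right)\right) - 12139\right) + 12610 = \left(\left(115249 + \left(7 + 278\right)\right) - 12139\right) + 12610 = \left(\left(115249 + 285\right) - 12139\right) + 12610 = \left(115534 - 12139\right) + 12610 = 103395 + 12610 = 116005$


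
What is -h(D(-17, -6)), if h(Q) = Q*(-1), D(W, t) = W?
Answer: -17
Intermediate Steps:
h(Q) = -Q
-h(D(-17, -6)) = -(-1)*(-17) = -1*17 = -17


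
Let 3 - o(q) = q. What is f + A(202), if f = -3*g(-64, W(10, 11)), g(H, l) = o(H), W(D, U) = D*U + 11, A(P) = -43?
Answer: -244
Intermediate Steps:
o(q) = 3 - q
W(D, U) = 11 + D*U
g(H, l) = 3 - H
f = -201 (f = -3*(3 - 1*(-64)) = -3*(3 + 64) = -3*67 = -201)
f + A(202) = -201 - 43 = -244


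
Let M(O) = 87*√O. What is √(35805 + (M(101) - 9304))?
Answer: √(26501 + 87*√101) ≈ 165.45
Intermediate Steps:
√(35805 + (M(101) - 9304)) = √(35805 + (87*√101 - 9304)) = √(35805 + (-9304 + 87*√101)) = √(26501 + 87*√101)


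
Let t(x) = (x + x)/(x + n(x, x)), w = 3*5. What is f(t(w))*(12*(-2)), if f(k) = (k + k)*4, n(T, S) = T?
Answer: -192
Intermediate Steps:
w = 15
t(x) = 1 (t(x) = (x + x)/(x + x) = (2*x)/((2*x)) = (2*x)*(1/(2*x)) = 1)
f(k) = 8*k (f(k) = (2*k)*4 = 8*k)
f(t(w))*(12*(-2)) = (8*1)*(12*(-2)) = 8*(-24) = -192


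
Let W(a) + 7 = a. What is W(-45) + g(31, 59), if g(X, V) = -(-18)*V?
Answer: 1010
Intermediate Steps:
W(a) = -7 + a
g(X, V) = 18*V
W(-45) + g(31, 59) = (-7 - 45) + 18*59 = -52 + 1062 = 1010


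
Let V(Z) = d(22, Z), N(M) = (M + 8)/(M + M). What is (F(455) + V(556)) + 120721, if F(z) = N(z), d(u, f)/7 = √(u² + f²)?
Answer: 109856573/910 + 14*√77405 ≈ 1.2462e+5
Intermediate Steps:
d(u, f) = 7*√(f² + u²) (d(u, f) = 7*√(u² + f²) = 7*√(f² + u²))
N(M) = (8 + M)/(2*M) (N(M) = (8 + M)/((2*M)) = (8 + M)*(1/(2*M)) = (8 + M)/(2*M))
F(z) = (8 + z)/(2*z)
V(Z) = 7*√(484 + Z²) (V(Z) = 7*√(Z² + 22²) = 7*√(Z² + 484) = 7*√(484 + Z²))
(F(455) + V(556)) + 120721 = ((½)*(8 + 455)/455 + 7*√(484 + 556²)) + 120721 = ((½)*(1/455)*463 + 7*√(484 + 309136)) + 120721 = (463/910 + 7*√309620) + 120721 = (463/910 + 7*(2*√77405)) + 120721 = (463/910 + 14*√77405) + 120721 = 109856573/910 + 14*√77405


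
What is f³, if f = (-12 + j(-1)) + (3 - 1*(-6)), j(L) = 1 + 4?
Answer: 8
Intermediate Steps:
j(L) = 5
f = 2 (f = (-12 + 5) + (3 - 1*(-6)) = -7 + (3 + 6) = -7 + 9 = 2)
f³ = 2³ = 8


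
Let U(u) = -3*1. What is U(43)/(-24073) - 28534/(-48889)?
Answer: 687045649/1176904897 ≈ 0.58377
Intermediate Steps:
U(u) = -3
U(43)/(-24073) - 28534/(-48889) = -3/(-24073) - 28534/(-48889) = -3*(-1/24073) - 28534*(-1/48889) = 3/24073 + 28534/48889 = 687045649/1176904897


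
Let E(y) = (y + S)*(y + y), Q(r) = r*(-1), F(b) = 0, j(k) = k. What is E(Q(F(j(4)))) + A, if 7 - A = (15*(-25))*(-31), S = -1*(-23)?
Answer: -11618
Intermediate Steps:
S = 23
Q(r) = -r
A = -11618 (A = 7 - 15*(-25)*(-31) = 7 - (-375)*(-31) = 7 - 1*11625 = 7 - 11625 = -11618)
E(y) = 2*y*(23 + y) (E(y) = (y + 23)*(y + y) = (23 + y)*(2*y) = 2*y*(23 + y))
E(Q(F(j(4)))) + A = 2*(-1*0)*(23 - 1*0) - 11618 = 2*0*(23 + 0) - 11618 = 2*0*23 - 11618 = 0 - 11618 = -11618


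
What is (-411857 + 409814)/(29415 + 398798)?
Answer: -2043/428213 ≈ -0.0047710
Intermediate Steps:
(-411857 + 409814)/(29415 + 398798) = -2043/428213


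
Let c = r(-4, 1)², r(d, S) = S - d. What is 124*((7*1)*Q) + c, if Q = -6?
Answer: -5183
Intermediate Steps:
c = 25 (c = (1 - 1*(-4))² = (1 + 4)² = 5² = 25)
124*((7*1)*Q) + c = 124*((7*1)*(-6)) + 25 = 124*(7*(-6)) + 25 = 124*(-42) + 25 = -5208 + 25 = -5183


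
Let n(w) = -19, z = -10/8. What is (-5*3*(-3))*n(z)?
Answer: -855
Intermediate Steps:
z = -5/4 (z = -10*1/8 = -5/4 ≈ -1.2500)
(-5*3*(-3))*n(z) = (-5*3*(-3))*(-19) = -15*(-3)*(-19) = 45*(-19) = -855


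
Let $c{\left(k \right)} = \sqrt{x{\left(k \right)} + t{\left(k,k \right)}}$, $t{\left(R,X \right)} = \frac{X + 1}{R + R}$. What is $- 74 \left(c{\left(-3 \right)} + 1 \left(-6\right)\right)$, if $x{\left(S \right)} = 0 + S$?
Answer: $444 - \frac{148 i \sqrt{6}}{3} \approx 444.0 - 120.84 i$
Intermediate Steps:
$t{\left(R,X \right)} = \frac{1 + X}{2 R}$
$x{\left(S \right)} = S$
$c{\left(k \right)} = \sqrt{k + \frac{1 + k}{2 k}}$
$- 74 \left(c{\left(-3 \right)} + 1 \left(-6\right)\right) = - 74 \left(\frac{\sqrt{2 + \frac{2}{-3} + 4 \left(-3\right)}}{2} + 1 \left(-6\right)\right) = - 74 \left(\frac{\sqrt{2 + 2 \left(- \frac{1}{3}\right) - 12}}{2} - 6\right) = - 74 \left(\frac{\sqrt{2 - \frac{2}{3} - 12}}{2} - 6\right) = - 74 \left(\frac{\sqrt{- \frac{32}{3}}}{2} - 6\right) = - 74 \left(\frac{\frac{4}{3} i \sqrt{6}}{2} - 6\right) = - 74 \left(\frac{2 i \sqrt{6}}{3} - 6\right) = - 74 \left(-6 + \frac{2 i \sqrt{6}}{3}\right) = 444 - \frac{148 i \sqrt{6}}{3}$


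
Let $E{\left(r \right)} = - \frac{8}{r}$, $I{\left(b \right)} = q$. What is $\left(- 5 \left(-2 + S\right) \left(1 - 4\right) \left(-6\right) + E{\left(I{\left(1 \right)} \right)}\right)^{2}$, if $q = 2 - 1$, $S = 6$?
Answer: $135424$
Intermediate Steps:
$q = 1$ ($q = 2 - 1 = 1$)
$I{\left(b \right)} = 1$
$\left(- 5 \left(-2 + S\right) \left(1 - 4\right) \left(-6\right) + E{\left(I{\left(1 \right)} \right)}\right)^{2} = \left(- 5 \left(-2 + 6\right) \left(1 - 4\right) \left(-6\right) - \frac{8}{1}\right)^{2} = \left(- 5 \cdot 4 \left(-3\right) \left(-6\right) - 8\right)^{2} = \left(\left(-5\right) \left(-12\right) \left(-6\right) - 8\right)^{2} = \left(60 \left(-6\right) - 8\right)^{2} = \left(-360 - 8\right)^{2} = \left(-368\right)^{2} = 135424$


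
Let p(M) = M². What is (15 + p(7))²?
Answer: 4096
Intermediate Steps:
(15 + p(7))² = (15 + 7²)² = (15 + 49)² = 64² = 4096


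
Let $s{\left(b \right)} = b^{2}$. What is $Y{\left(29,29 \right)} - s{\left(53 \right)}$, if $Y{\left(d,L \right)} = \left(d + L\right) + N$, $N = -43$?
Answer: $-2794$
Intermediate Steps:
$Y{\left(d,L \right)} = -43 + L + d$ ($Y{\left(d,L \right)} = \left(d + L\right) - 43 = \left(L + d\right) - 43 = -43 + L + d$)
$Y{\left(29,29 \right)} - s{\left(53 \right)} = \left(-43 + 29 + 29\right) - 53^{2} = 15 - 2809 = -2794$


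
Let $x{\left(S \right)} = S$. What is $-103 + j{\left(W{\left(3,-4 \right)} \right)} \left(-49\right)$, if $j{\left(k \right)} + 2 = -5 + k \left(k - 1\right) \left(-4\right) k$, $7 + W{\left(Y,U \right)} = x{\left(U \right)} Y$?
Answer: $-1414880$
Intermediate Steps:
$W{\left(Y,U \right)} = -7 + U Y$
$j{\left(k \right)} = -7 + k^{2} \left(4 - 4 k\right)$ ($j{\left(k \right)} = -2 + \left(-5 + k \left(k - 1\right) \left(-4\right) k\right) = -2 + \left(-5 + k \left(-1 + k\right) \left(-4\right) k\right) = -2 + \left(-5 + k \left(4 - 4 k\right) k\right) = -2 + \left(-5 + k k \left(4 - 4 k\right)\right) = -2 + \left(-5 + k^{2} \left(4 - 4 k\right)\right) = -7 + k^{2} \left(4 - 4 k\right)$)
$-103 + j{\left(W{\left(3,-4 \right)} \right)} \left(-49\right) = -103 + \left(-7 - 4 \left(-7 - 12\right)^{3} + 4 \left(-7 - 12\right)^{2}\right) \left(-49\right) = -103 + \left(-7 - 4 \left(-19\right)^{3} + 4 \left(-19\right)^{2}\right) \left(-49\right) = -103 + \left(-7 - -27436 + 4 \cdot 361\right) \left(-49\right) = -103 + \left(-7 + 27436 + 1444\right) \left(-49\right) = -103 + 28873 \left(-49\right) = -103 - 1414777 = -1414880$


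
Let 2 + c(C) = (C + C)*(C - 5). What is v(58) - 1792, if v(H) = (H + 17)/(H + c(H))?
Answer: -3705831/2068 ≈ -1792.0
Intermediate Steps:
c(C) = -2 + 2*C*(-5 + C) (c(C) = -2 + (C + C)*(C - 5) = -2 + (2*C)*(-5 + C) = -2 + 2*C*(-5 + C))
v(H) = (17 + H)/(-2 - 9*H + 2*H²) (v(H) = (H + 17)/(H + (-2 - 10*H + 2*H²)) = (17 + H)/(-2 - 9*H + 2*H²))
v(58) - 1792 = (17 + 58)/(-2 - 9*58 + 2*58²) - 1792 = 75/(-2 - 522 + 2*3364) - 1792 = 75/(-2 - 522 + 6728) - 1792 = 75/6204 - 1792 = (1/6204)*75 - 1792 = 25/2068 - 1792 = -3705831/2068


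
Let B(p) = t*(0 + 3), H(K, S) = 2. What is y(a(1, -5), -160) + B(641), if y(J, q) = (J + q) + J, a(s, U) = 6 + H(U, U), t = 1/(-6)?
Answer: -289/2 ≈ -144.50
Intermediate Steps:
t = -1/6 ≈ -0.16667
a(s, U) = 8 (a(s, U) = 6 + 2 = 8)
y(J, q) = q + 2*J
B(p) = -1/2 (B(p) = -(0 + 3)/6 = -1/6*3 = -1/2)
y(a(1, -5), -160) + B(641) = (-160 + 2*8) - 1/2 = (-160 + 16) - 1/2 = -144 - 1/2 = -289/2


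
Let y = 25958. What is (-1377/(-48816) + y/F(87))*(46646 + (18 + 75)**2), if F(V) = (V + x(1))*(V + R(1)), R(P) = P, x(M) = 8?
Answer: 65467101377/377872 ≈ 1.7325e+5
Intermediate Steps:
F(V) = (1 + V)*(8 + V) (F(V) = (V + 8)*(V + 1) = (8 + V)*(1 + V) = (1 + V)*(8 + V))
(-1377/(-48816) + y/F(87))*(46646 + (18 + 75)**2) = (-1377/(-48816) + 25958/(8 + 87**2 + 9*87))*(46646 + (18 + 75)**2) = (-1377*(-1/48816) + 25958/(8 + 7569 + 783))*(46646 + 93**2) = (51/1808 + 25958/8360)*(46646 + 8649) = (51/1808 + 25958*(1/8360))*55295 = (51/1808 + 12979/4180)*55295 = (5919803/1889360)*55295 = 65467101377/377872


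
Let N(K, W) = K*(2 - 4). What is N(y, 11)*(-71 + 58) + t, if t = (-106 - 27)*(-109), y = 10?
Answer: 14757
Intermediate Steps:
t = 14497 (t = -133*(-109) = 14497)
N(K, W) = -2*K (N(K, W) = K*(-2) = -2*K)
N(y, 11)*(-71 + 58) + t = (-2*10)*(-71 + 58) + 14497 = -20*(-13) + 14497 = 260 + 14497 = 14757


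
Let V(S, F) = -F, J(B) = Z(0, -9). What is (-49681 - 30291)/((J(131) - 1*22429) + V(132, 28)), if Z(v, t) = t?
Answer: 39986/11233 ≈ 3.5597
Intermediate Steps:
J(B) = -9
(-49681 - 30291)/((J(131) - 1*22429) + V(132, 28)) = (-49681 - 30291)/((-9 - 1*22429) - 1*28) = -79972/((-9 - 22429) - 28) = -79972/(-22438 - 28) = -79972/(-22466) = -79972*(-1/22466) = 39986/11233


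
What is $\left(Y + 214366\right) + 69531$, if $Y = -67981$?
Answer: $215916$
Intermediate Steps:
$\left(Y + 214366\right) + 69531 = \left(-67981 + 214366\right) + 69531 = 146385 + 69531 = 215916$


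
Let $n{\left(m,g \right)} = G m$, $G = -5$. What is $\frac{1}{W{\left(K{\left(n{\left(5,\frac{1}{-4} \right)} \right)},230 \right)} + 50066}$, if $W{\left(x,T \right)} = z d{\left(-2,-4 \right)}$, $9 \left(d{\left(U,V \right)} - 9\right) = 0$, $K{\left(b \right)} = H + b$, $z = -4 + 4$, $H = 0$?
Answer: $\frac{1}{50066} \approx 1.9974 \cdot 10^{-5}$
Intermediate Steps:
$n{\left(m,g \right)} = - 5 m$
$z = 0$
$K{\left(b \right)} = b$ ($K{\left(b \right)} = 0 + b = b$)
$d{\left(U,V \right)} = 9$ ($d{\left(U,V \right)} = 9 + \frac{1}{9} \cdot 0 = 9 + 0 = 9$)
$W{\left(x,T \right)} = 0$ ($W{\left(x,T \right)} = 0 \cdot 9 = 0$)
$\frac{1}{W{\left(K{\left(n{\left(5,\frac{1}{-4} \right)} \right)},230 \right)} + 50066} = \frac{1}{0 + 50066} = \frac{1}{50066}$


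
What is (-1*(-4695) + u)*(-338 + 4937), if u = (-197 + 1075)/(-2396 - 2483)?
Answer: 15049259739/697 ≈ 2.1591e+7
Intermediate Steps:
u = -878/4879 (u = 878/(-4879) = 878*(-1/4879) = -878/4879 ≈ -0.17996)
(-1*(-4695) + u)*(-338 + 4937) = (-1*(-4695) - 878/4879)*(-338 + 4937) = (4695 - 878/4879)*4599 = (22906027/4879)*4599 = 15049259739/697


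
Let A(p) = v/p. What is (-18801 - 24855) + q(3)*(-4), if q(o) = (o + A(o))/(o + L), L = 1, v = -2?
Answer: -130975/3 ≈ -43658.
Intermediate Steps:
A(p) = -2/p
q(o) = (o - 2/o)/(1 + o) (q(o) = (o - 2/o)/(o + 1) = (o - 2/o)/(1 + o))
(-18801 - 24855) + q(3)*(-4) = (-18801 - 24855) + ((-2 + 3**2)/(3*(1 + 3)))*(-4) = -43656 + ((1/3)*(-2 + 9)/4)*(-4) = -43656 + ((1/3)*(1/4)*7)*(-4) = -43656 + (7/12)*(-4) = -43656 - 7/3 = -130975/3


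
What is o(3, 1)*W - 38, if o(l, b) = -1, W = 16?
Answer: -54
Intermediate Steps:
o(3, 1)*W - 38 = -1*16 - 38 = -16 - 38 = -54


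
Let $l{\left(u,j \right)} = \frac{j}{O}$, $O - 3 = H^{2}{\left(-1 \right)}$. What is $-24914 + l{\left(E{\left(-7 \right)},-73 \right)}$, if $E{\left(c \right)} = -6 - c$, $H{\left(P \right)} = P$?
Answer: $- \frac{99729}{4} \approx -24932.0$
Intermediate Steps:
$O = 4$ ($O = 3 + \left(-1\right)^{2} = 3 + 1 = 4$)
$l{\left(u,j \right)} = \frac{j}{4}$
$-24914 + l{\left(E{\left(-7 \right)},-73 \right)} = -24914 + \frac{1}{4} \left(-73\right) = -24914 - \frac{73}{4} = - \frac{99729}{4}$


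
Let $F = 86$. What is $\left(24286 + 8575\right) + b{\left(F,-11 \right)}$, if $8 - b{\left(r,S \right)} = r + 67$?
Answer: $32716$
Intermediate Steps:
$b{\left(r,S \right)} = -59 - r$ ($b{\left(r,S \right)} = 8 - \left(r + 67\right) = 8 - \left(67 + r\right) = -59 - r$)
$\left(24286 + 8575\right) + b{\left(F,-11 \right)} = \left(24286 + 8575\right) - 145 = 32861 - 145 = 32716$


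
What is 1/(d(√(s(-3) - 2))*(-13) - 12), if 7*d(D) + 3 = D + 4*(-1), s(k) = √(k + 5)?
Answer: -1/(-1 + 13*√(-2 + √2)/7) ≈ 0.33109 + 0.4706*I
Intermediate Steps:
s(k) = √(5 + k)
d(D) = -1 + D/7 (d(D) = -3/7 + (D + 4*(-1))/7 = -3/7 + (D - 4)/7 = -3/7 + (-4 + D)/7 = -3/7 + (-4/7 + D/7) = -1 + D/7)
1/(d(√(s(-3) - 2))*(-13) - 12) = 1/((-1 + √(√(5 - 3) - 2)/7)*(-13) - 12) = 1/((-1 + √(√2 - 2)/7)*(-13) - 12) = 1/((-1 + √(-2 + √2)/7)*(-13) - 12) = 1/((13 - 13*√(-2 + √2)/7) - 12) = 1/(1 - 13*√(-2 + √2)/7)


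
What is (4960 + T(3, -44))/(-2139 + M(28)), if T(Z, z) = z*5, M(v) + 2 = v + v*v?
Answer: -1580/443 ≈ -3.5666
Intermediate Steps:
M(v) = -2 + v + v² (M(v) = -2 + (v + v*v) = -2 + (v + v²) = -2 + v + v²)
T(Z, z) = 5*z
(4960 + T(3, -44))/(-2139 + M(28)) = (4960 + 5*(-44))/(-2139 + (-2 + 28 + 28²)) = (4960 - 220)/(-2139 + (-2 + 28 + 784)) = 4740/(-2139 + 810) = 4740/(-1329) = 4740*(-1/1329) = -1580/443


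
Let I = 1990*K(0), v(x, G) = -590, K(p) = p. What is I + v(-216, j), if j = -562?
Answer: -590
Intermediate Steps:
I = 0 (I = 1990*0 = 0)
I + v(-216, j) = 0 - 590 = -590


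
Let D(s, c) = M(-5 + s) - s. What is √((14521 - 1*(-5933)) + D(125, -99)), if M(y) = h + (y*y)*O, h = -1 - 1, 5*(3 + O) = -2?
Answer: I*√28633 ≈ 169.21*I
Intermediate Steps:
O = -17/5 (O = -3 + (⅕)*(-2) = -3 - ⅖ = -17/5 ≈ -3.4000)
h = -2
M(y) = -2 - 17*y²/5 (M(y) = -2 + (y*y)*(-17/5) = -2 + y²*(-17/5) = -2 - 17*y²/5)
D(s, c) = -2 - s - 17*(-5 + s)²/5 (D(s, c) = (-2 - 17*(-5 + s)²/5) - s = -2 - s - 17*(-5 + s)²/5)
√((14521 - 1*(-5933)) + D(125, -99)) = √((14521 - 1*(-5933)) + (-87 + 33*125 - 17/5*125²)) = √((14521 + 5933) + (-87 + 4125 - 17/5*15625)) = √(20454 + (-87 + 4125 - 53125)) = √(20454 - 49087) = √(-28633) = I*√28633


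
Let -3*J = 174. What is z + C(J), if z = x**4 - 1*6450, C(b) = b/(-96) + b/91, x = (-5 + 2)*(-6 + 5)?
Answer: -27819937/4368 ≈ -6369.0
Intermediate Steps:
J = -58 (J = -1/3*174 = -58)
x = 3 (x = -3*(-1) = 3)
C(b) = 5*b/8736 (C(b) = b*(-1/96) + b*(1/91) = -b/96 + b/91 = 5*b/8736)
z = -6369 (z = 3**4 - 1*6450 = 81 - 6450 = -6369)
z + C(J) = -6369 + (5/8736)*(-58) = -6369 - 145/4368 = -27819937/4368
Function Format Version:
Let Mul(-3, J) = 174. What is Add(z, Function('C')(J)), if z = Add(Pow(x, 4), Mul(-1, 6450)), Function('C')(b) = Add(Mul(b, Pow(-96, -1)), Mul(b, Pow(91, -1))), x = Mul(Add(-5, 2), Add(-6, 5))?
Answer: Rational(-27819937, 4368) ≈ -6369.0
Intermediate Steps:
J = -58 (J = Mul(Rational(-1, 3), 174) = -58)
x = 3 (x = Mul(-3, -1) = 3)
Function('C')(b) = Mul(Rational(5, 8736), b) (Function('C')(b) = Add(Mul(b, Rational(-1, 96)), Mul(b, Rational(1, 91))) = Add(Mul(Rational(-1, 96), b), Mul(Rational(1, 91), b)) = Mul(Rational(5, 8736), b))
z = -6369 (z = Add(Pow(3, 4), Mul(-1, 6450)) = Add(81, -6450) = -6369)
Add(z, Function('C')(J)) = Add(-6369, Mul(Rational(5, 8736), -58)) = Add(-6369, Rational(-145, 4368)) = Rational(-27819937, 4368)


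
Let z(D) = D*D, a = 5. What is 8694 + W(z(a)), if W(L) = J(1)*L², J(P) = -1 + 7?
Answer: 12444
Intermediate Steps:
z(D) = D²
J(P) = 6
W(L) = 6*L²
8694 + W(z(a)) = 8694 + 6*(5²)² = 8694 + 6*25² = 8694 + 6*625 = 8694 + 3750 = 12444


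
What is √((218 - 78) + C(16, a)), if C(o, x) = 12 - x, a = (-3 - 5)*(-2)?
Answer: 2*√34 ≈ 11.662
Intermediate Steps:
a = 16 (a = -8*(-2) = 16)
√((218 - 78) + C(16, a)) = √((218 - 78) + (12 - 1*16)) = √(140 + (12 - 16)) = √(140 - 4) = √136 = 2*√34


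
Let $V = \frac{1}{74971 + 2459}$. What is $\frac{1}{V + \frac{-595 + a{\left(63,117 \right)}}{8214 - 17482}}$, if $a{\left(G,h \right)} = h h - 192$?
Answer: $- \frac{89702655}{124874074} \approx -0.71834$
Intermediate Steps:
$a{\left(G,h \right)} = -192 + h^{2}$ ($a{\left(G,h \right)} = h^{2} - 192 = -192 + h^{2}$)
$V = \frac{1}{77430} \approx 1.2915 \cdot 10^{-5}$
$\frac{1}{V + \frac{-595 + a{\left(63,117 \right)}}{8214 - 17482}} = \frac{1}{\frac{1}{77430} + \frac{-595 - \left(192 - 117^{2}\right)}{8214 - 17482}} = \frac{1}{\frac{1}{77430} + \frac{-595 + \left(-192 + 13689\right)}{-9268}} = \frac{1}{\frac{1}{77430} + \left(-595 + 13497\right) \left(- \frac{1}{9268}\right)} = \frac{1}{\frac{1}{77430} + 12902 \left(- \frac{1}{9268}\right)} = \frac{1}{\frac{1}{77430} - \frac{6451}{4634}} = \frac{1}{- \frac{124874074}{89702655}} = - \frac{89702655}{124874074}$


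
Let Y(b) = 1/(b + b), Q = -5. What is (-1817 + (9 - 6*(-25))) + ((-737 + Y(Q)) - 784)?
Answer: -31791/10 ≈ -3179.1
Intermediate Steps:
Y(b) = 1/(2*b)
(-1817 + (9 - 6*(-25))) + ((-737 + Y(Q)) - 784) = (-1817 + (9 - 6*(-25))) + ((-737 + (½)/(-5)) - 784) = (-1817 + (9 + 150)) + ((-737 + (½)*(-⅕)) - 784) = (-1817 + 159) + ((-737 - ⅒) - 784) = -1658 + (-7371/10 - 784) = -1658 - 15211/10 = -31791/10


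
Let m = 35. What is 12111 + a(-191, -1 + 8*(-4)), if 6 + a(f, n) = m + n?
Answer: 12107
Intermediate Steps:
a(f, n) = 29 + n (a(f, n) = -6 + (35 + n) = 29 + n)
12111 + a(-191, -1 + 8*(-4)) = 12111 + (29 + (-1 + 8*(-4))) = 12111 + (29 + (-1 - 32)) = 12111 + (29 - 33) = 12111 - 4 = 12107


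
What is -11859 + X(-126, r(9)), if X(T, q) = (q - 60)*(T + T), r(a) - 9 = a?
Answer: -1275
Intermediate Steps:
r(a) = 9 + a
X(T, q) = 2*T*(-60 + q) (X(T, q) = (-60 + q)*(2*T) = 2*T*(-60 + q))
-11859 + X(-126, r(9)) = -11859 + 2*(-126)*(-60 + (9 + 9)) = -11859 + 2*(-126)*(-60 + 18) = -11859 + 2*(-126)*(-42) = -11859 + 10584 = -1275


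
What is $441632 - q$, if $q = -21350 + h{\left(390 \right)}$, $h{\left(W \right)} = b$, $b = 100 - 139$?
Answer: $463021$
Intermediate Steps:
$b = -39$
$h{\left(W \right)} = -39$
$q = -21389$ ($q = -21350 - 39 = -21389$)
$441632 - q = 441632 - -21389 = 441632 + 21389 = 463021$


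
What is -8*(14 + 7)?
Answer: -168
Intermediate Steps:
-8*(14 + 7) = -8*21 = -168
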